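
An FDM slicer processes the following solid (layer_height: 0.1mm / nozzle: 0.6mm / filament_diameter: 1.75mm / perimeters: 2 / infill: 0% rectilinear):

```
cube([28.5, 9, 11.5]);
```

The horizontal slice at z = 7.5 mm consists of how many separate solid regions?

1

At z = 7.5 mm: the 28.5×9 cube contributes its full rectangle. The result has 1 disconnected region.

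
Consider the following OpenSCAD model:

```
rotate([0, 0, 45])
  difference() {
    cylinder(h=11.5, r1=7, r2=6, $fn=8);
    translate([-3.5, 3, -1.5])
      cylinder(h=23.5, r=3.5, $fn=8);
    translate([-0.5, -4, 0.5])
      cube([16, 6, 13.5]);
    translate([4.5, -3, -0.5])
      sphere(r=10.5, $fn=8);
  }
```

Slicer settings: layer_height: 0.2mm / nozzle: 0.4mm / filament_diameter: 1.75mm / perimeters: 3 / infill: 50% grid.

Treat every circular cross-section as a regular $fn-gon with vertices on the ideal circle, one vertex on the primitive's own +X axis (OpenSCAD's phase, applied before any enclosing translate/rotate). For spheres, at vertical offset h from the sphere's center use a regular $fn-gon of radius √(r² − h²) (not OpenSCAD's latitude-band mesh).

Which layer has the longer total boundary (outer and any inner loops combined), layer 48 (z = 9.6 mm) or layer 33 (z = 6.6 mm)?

layer 48 (z = 9.6 mm)

Layer 48 (z = 9.6): the cone (r1=7→r2=6) has section circumradius 6.165 here — a regular 8-gon (perimeter = 2·8·6.165·sin(180°/8) = 37.75 mm); the r=3.5 cylinder at (-3.5, 3) gives a regular 8-gon of circumradius 3.5 (constant along its height) (perimeter = 2·8·3.500·sin(180°/8) = 21.43 mm); the cube at (-0.5, -4) (footprint 16×6) is included at this height (perimeter 44.00 mm); the sphere at (4.5, -3): section is a regular 8-gon, circumradius = √(r²−h²) = √(10.5²−10.1²) = 2.871 (perimeter = 2·8·2.871·sin(180°/8) = 17.58 mm); Taking the first minus the rest: starting from the cone, the r=3.5 cylinder at (-3.5, 3) partially overlaps it — only the 23.16 mm² overlap (of its 34.65 mm²) is removed, clipping the outline; the 16×6 cube at (-0.5, -4) partially overlaps it — only the 35.84 mm² overlap (of its 96.00 mm²) is removed, clipping the outline; the r=10.5 sphere at (4.5, -3) partially overlaps it — only the 1.66 mm² overlap (of its 23.31 mm²) is removed, clipping the outline — boundary = 47.71 mm; (rotated 45° about Z; rotation is an isometry so areas/perimeters/island counts are preserved). So its perimeter = 47.71 mm. Layer 33 (z = 6.6): the cone (r1=7→r2=6) has section circumradius 6.426 here — a regular 8-gon (perimeter = 2·8·6.426·sin(180°/8) = 39.35 mm); the r=3.5 cylinder at (-3.5, 3) gives a regular 8-gon of circumradius 3.5 (constant along its height) (perimeter = 2·8·3.500·sin(180°/8) = 21.43 mm); the 16×6 cube at (-0.5, -4) contributes its full rectangle (perimeter 44.00 mm); the r=10.5 sphere at (4.5, -3) slices to a regular 8-gon of circumradius 7.736 (√(r²−h²) with h=7.1 from center) (perimeter = 2·8·7.736·sin(180°/8) = 47.36 mm); Taking the first minus the rest: starting from the cone, the r=3.5 cylinder at (-3.5, 3) partially overlaps it — only the 24.92 mm² overlap (of its 34.65 mm²) is removed, clipping the outline; the 16×6 cube at (-0.5, -4) partially overlaps it — only the 37.41 mm² overlap (of its 96.00 mm²) is removed, clipping the outline; the r=10.5 sphere at (4.5, -3) partially overlaps it — only the 31.15 mm² overlap (of its 169.25 mm²) is removed, clipping the outline — boundary = 33.84 mm; (whole slice rotated 45° about Z — lengths, areas and connectivity unchanged). So its perimeter = 33.84 mm. Layer 48 is larger (47.71 vs 33.84 mm).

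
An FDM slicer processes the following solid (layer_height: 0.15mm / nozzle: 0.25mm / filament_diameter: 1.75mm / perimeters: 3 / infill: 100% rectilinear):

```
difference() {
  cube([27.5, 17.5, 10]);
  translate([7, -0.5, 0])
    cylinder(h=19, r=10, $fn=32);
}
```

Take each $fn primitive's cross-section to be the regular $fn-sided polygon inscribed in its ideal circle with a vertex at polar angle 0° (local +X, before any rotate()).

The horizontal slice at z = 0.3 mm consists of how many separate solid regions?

1

At z = 0.3 mm: the cube (footprint 27.5×17.5) is included at this height; the cylinder at (7, -0.5): section is a regular 32-gon, circumradius r=10; Taking the first minus the rest: starting from the 27.5×17.5 cube, the r=10 cylinder at (7, -0.5) partially overlaps it — only the 133.06 mm² overlap (of its 312.14 mm²) is removed, clipping the outline — 1 connected region. The result has 1 disconnected region.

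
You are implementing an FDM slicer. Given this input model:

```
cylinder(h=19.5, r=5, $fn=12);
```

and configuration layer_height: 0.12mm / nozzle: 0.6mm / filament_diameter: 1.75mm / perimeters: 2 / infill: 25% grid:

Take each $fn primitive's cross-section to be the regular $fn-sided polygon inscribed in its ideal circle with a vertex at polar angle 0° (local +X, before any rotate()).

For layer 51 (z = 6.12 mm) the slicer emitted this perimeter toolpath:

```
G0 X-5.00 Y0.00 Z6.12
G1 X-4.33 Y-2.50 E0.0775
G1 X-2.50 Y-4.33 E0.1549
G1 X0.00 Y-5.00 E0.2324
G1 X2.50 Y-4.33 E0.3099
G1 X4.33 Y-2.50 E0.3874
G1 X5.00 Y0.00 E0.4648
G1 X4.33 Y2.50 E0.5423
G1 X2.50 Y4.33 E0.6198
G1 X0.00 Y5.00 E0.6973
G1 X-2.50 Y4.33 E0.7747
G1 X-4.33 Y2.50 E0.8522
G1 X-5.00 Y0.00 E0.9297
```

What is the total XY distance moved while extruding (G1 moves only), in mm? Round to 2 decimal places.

Sum the Euclidean lengths of each G1 segment: total = 31.06 mm.

31.06 mm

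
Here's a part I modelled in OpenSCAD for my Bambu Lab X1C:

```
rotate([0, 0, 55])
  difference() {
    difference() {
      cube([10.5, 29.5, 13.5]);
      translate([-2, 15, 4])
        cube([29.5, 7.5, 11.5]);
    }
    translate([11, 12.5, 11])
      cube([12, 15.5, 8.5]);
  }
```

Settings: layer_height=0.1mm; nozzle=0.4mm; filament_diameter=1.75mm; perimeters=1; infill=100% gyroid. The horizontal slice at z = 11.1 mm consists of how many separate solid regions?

At z = 11.1 mm: the 10.5×29.5 cube contributes its full rectangle; the 29.5×7.5 cube at (-2, 15) contributes its full rectangle; Subtracting the remaining from the first: starting from the 10.5×29.5 cube, the 29.5×7.5 cube at (-2, 15) partially overlaps it — only the 78.75 mm² overlap (of its 221.25 mm²) is removed, clipping the outline — 2 connected regions; the cube at (11, 12.5) (footprint 12×15.5) is included at this height; After the difference (first − rest): starting from that combined region, the 12×15.5 cube at (11, 12.5) misses the remaining region (no effect) — 2 connected regions; (whole slice rotated 55° about Z — lengths, areas and connectivity unchanged). The result has 2 disconnected regions.

2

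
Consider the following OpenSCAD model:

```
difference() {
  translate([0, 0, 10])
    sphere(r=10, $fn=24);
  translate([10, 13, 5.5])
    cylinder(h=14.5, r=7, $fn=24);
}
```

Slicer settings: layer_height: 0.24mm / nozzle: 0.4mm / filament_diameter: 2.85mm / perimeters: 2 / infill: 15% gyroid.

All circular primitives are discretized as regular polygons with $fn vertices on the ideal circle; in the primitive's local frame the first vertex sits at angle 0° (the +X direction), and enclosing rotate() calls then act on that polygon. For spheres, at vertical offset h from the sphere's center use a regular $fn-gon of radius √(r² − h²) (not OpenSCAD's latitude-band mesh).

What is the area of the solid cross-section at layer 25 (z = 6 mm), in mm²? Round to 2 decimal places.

260.89 mm²

At z = 6 mm: the r=10 sphere contributes a regular 24-gon of circumradius √(10²−4²) = 9.165 (area = (24/2)·9.165²·sin(360°/24) = 260.89 mm²); the r=7 cylinder at (10, 13) gives a regular 24-gon of circumradius 7 (constant along its height) (area = (24/2)·7.000²·sin(360°/24) = 152.19 mm²); Subtracting the remaining from the first: starting from the r=10 sphere (260.89 mm²), the r=7 cylinder at (10, 13) misses the remaining region (no effect) — area = 260.89 mm². Overall, the cross-section is a single solid region. Net area = 260.89 mm².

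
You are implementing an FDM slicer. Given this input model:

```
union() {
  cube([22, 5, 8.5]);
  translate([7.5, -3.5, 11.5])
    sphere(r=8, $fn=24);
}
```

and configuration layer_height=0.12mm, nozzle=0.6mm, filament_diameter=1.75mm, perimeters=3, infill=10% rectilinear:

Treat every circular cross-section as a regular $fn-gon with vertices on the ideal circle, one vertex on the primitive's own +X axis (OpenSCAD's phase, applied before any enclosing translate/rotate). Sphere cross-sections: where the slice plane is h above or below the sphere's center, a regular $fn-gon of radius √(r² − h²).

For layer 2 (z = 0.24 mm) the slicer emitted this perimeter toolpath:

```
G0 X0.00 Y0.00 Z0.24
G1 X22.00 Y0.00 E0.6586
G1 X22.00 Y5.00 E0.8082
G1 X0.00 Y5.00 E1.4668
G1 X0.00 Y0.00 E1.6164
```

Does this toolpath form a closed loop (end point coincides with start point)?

yes

Start point (G0): (0.00, 0.00). End point (last G1): the path returns to the start — closed.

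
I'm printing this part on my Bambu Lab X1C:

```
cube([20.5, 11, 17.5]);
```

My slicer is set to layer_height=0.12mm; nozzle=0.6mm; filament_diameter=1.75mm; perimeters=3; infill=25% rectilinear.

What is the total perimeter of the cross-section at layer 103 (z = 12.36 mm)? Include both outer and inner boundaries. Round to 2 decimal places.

At z = 12.36 mm: the cube (footprint 20.5×11) is included at this height (perimeter 63.00 mm). Overall, the cross-section is a single solid region. Total boundary length (outer) = 63.00 mm.

63.00 mm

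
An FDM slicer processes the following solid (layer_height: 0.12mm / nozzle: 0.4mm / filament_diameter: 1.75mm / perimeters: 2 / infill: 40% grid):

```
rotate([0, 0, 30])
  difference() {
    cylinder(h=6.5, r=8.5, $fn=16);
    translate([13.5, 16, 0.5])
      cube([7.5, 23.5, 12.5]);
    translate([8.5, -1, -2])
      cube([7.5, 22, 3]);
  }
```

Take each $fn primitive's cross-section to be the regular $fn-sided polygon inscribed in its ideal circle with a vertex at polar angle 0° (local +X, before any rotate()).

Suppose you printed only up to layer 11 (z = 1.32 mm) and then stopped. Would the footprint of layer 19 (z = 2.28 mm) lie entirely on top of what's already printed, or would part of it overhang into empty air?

Compare the two slices. At z = 1.32: the r=8.5 cylinder contributes a regular 16-gon of circumradius 8.5 (area = (16/2)·8.500²·sin(360°/16) = 221.19 mm²); the cube at (13.5, 16) (footprint 7.5×23.5) is included at this height (area 176.25 mm²); the cube at (8.5, -1) does not reach this height (z outside [-2, 1]); Subtracting the remaining from the first: starting from the r=8.5 cylinder (221.19 mm²), the 7.5×23.5 cube at (13.5, 16) misses the remaining region (no effect) — area = 221.19 mm²; (rotated 30° about Z; rotation is an isometry so areas/perimeters/island counts are preserved). At z = 2.28: the cylinder: section is a regular 16-gon, circumradius r=8.5 (area = (16/2)·8.500²·sin(360°/16) = 221.19 mm²); the 7.5×23.5 cube at (13.5, 16) contributes its full rectangle (area 176.25 mm²); the cube at (8.5, -1) is not intersected at this z (z outside [-2, 1]); After the difference (first − rest): starting from the r=8.5 cylinder (221.19 mm²), the 7.5×23.5 cube at (13.5, 16) misses the remaining region (no effect) — area = 221.19 mm²; (whole slice rotated 30° about Z — lengths, areas and connectivity unchanged). Checking containment: the cross-section at z = 2.28 is a subset of the cross-section at z = 1.32.

entirely on top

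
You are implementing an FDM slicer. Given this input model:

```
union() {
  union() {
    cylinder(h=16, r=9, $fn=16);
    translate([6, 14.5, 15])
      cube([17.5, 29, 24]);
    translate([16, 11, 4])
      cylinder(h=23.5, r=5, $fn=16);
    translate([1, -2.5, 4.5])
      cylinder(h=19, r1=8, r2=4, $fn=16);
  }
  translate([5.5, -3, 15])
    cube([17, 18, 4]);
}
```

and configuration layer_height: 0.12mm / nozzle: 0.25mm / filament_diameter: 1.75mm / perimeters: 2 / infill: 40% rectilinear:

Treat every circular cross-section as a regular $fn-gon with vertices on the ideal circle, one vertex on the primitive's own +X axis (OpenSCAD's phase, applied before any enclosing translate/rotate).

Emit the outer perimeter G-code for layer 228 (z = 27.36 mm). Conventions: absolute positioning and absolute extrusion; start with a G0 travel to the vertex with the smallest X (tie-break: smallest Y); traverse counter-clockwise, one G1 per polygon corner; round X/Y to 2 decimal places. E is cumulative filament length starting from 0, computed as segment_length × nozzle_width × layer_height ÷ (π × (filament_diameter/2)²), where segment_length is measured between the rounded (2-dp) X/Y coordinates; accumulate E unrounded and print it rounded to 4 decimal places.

G0 X6.00 Y14.50 Z27.36
G1 X12.44 Y14.50 E0.0803
G1 X11.38 Y12.91 E0.1042
G1 X11.00 Y11.00 E0.1284
G1 X11.38 Y9.09 E0.1527
G1 X12.46 Y7.46 E0.1771
G1 X14.09 Y6.38 E0.2015
G1 X16.00 Y6.00 E0.2258
G1 X17.91 Y6.38 E0.2501
G1 X19.54 Y7.46 E0.2745
G1 X20.62 Y9.09 E0.2989
G1 X21.00 Y11.00 E0.3232
G1 X20.62 Y12.91 E0.3474
G1 X19.56 Y14.50 E0.3713
G1 X23.50 Y14.50 E0.4204
G1 X23.50 Y43.50 E0.7821
G1 X6.00 Y43.50 E1.0004
G1 X6.00 Y14.50 E1.3621

At z = 27.36 mm: the cylinder does not reach this height (z outside [0, 16]); the cube at (6, 14.5) is present — its section is the full 17.5×29 rectangle; the r=5 cylinder at (16, 11) gives a regular 16-gon of circumradius 5 (constant along its height); the cone at (1, -2.5) is absent (z outside [4.5, 23.5]); Combining (union): the regions partially overlap (shared area 6.89 mm²), so overlapping operands fuse into one piece — 1 connected region; the cube at (5.5, -3) is not intersected at this z (z outside [15, 19]); Taking the union: only that combined region is present, so the union is just that shape — 1 connected region. The outline is a single polygon with 17 vertices. Extrusion per mm of travel: 0.25 × 0.12 / (π × 0.875²) = 0.012473. Accumulating E over each segment gives final E = 1.3621.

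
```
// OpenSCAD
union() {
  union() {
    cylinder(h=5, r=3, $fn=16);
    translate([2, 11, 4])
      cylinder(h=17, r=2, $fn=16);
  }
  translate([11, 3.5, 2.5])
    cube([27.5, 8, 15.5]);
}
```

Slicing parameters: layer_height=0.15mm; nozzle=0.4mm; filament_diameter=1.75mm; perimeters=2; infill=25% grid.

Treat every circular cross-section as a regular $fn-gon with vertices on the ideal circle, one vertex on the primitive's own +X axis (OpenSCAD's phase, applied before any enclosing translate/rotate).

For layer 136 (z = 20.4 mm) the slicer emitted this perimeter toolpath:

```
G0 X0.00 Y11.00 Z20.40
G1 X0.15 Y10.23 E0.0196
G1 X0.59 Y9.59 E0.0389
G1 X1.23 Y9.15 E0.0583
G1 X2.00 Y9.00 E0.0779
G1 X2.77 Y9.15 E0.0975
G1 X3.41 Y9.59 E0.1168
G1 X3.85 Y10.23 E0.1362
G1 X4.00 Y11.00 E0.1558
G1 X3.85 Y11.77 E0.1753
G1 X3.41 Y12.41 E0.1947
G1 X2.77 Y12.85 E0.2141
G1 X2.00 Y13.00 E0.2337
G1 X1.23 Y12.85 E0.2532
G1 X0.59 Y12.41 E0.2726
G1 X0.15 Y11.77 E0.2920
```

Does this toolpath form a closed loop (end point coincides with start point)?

no

Start point (G0): (0.00, 11.00). End point (last G1): the path does not return to the start — open.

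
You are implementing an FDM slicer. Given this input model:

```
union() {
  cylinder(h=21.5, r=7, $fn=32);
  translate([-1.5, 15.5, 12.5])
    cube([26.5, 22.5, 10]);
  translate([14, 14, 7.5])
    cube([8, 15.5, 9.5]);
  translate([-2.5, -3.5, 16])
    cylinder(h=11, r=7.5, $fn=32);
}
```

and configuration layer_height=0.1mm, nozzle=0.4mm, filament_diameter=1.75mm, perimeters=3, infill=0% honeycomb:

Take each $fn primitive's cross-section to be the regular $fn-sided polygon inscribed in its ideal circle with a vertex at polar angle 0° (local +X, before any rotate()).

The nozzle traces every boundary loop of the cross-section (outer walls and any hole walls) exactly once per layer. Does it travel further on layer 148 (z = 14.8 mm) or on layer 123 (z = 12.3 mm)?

layer 148 (z = 14.8 mm)

Layer 148 (z = 14.8): the cylinder: section is a regular 32-gon, circumradius r=7 (perimeter = 2·32·7.000·sin(180°/32) = 43.91 mm); the 26.5×22.5 cube at (-1.5, 15.5) contributes its full rectangle (perimeter 98.00 mm); the 8×15.5 cube at (14, 14) contributes its full rectangle (perimeter 47.00 mm); the cylinder at (-2.5, -3.5) is absent (z outside [16, 27]); Merging all regions: the regions partially overlap (shared area 112.00 mm²), so the edge portions inside another operand are dropped and the merged outline is re-measured after clipping — boundary = 144.91 mm. So its perimeter = 144.91 mm. Layer 123 (z = 12.3): the cylinder: section is a regular 32-gon, circumradius r=7 (perimeter = 2·32·7.000·sin(180°/32) = 43.91 mm); the cube at (-1.5, 15.5) is not intersected at this z (z outside [12.5, 22.5]); the cube at (14, 14) is present — its section is the full 8×15.5 rectangle (perimeter 47.00 mm); the cylinder at (-2.5, -3.5) does not reach this height (z outside [16, 27]); Taking the union: the 2 present regions are separate (no shared area or edge), so areas and boundary lengths simply add and each stays a separate island — boundary = 90.91 mm. So its perimeter = 90.91 mm. Layer 148 is larger (144.91 vs 90.91 mm).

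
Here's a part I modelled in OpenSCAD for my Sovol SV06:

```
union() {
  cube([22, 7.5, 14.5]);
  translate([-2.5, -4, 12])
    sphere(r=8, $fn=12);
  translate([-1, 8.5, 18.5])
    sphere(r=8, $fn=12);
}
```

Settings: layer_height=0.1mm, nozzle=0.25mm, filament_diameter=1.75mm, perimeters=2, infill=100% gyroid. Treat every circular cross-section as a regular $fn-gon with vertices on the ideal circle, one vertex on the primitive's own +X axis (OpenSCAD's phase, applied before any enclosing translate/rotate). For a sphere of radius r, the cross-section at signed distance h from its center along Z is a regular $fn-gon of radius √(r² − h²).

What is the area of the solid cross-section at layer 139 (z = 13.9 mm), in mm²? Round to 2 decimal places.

At z = 13.9 mm: the cube is present — its section is the full 22×7.5 rectangle (area 165.00 mm²); the r=8 sphere at (-2.5, -4) slices to a regular 12-gon of circumradius 7.771 (√(r²−h²) with h=1.9 from center) (area = (12/2)·7.771²·sin(360°/12) = 181.17 mm²); the sphere at (-1, 8.5): section is a regular 12-gon, circumradius = √(r²−h²) = √(8²−4.6²) = 6.545 (area = (12/2)·6.545²·sin(360°/12) = 128.52 mm²); Combining (union): the regions partially overlap — summed areas 474.69 mm² minus the doubly-counted overlap 33.09 mm² gives 441.60 mm² — area = 441.60 mm². Overall, the cross-section is a single solid region. Net area = 441.60 mm².

441.60 mm²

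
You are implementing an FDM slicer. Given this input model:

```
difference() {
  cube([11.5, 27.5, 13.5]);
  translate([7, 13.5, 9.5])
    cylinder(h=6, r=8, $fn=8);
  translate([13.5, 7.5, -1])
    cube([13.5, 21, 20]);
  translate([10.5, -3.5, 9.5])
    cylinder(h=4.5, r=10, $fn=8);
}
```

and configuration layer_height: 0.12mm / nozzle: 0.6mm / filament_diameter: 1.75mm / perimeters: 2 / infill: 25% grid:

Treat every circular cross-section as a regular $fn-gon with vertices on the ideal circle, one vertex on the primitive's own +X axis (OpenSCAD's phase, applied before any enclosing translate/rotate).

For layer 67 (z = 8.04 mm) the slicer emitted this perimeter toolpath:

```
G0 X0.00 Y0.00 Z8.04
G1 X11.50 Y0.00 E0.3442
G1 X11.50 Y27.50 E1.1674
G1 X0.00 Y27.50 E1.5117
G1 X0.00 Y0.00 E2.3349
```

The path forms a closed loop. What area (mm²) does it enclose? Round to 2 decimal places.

316.25 mm²

Apply the shoelace formula to the sequence of (X, Y) vertices; enclosed area = 316.25 mm².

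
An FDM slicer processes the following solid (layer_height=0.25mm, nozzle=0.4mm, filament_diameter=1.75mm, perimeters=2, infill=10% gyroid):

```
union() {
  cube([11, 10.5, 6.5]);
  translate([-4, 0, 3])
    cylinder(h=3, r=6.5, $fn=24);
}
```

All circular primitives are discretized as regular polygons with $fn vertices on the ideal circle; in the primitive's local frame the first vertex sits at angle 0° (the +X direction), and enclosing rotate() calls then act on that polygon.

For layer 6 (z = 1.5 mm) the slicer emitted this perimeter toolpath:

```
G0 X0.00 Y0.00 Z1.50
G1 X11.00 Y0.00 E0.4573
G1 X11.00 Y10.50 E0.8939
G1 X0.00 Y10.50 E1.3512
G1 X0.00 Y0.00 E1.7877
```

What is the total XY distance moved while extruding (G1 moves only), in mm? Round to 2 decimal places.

43.00 mm

Sum the Euclidean lengths of each G1 segment: total = 43.00 mm.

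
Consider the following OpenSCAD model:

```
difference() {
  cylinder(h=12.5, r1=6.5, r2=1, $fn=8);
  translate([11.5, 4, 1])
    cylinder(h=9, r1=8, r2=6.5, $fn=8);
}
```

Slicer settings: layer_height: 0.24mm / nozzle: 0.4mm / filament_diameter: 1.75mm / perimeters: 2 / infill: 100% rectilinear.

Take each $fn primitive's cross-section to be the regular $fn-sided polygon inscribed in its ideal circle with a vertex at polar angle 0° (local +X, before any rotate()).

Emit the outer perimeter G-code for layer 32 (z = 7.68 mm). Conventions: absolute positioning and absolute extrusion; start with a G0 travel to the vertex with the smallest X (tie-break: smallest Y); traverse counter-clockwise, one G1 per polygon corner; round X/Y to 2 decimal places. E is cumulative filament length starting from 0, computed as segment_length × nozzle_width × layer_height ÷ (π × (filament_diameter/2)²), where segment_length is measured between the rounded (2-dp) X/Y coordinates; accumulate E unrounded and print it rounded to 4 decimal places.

G0 X-3.12 Y0.00 Z7.68
G1 X-2.21 Y-2.21 E0.0954
G1 X0.00 Y-3.12 E0.1908
G1 X2.21 Y-2.21 E0.2862
G1 X3.12 Y0.00 E0.3816
G1 X2.21 Y2.21 E0.4770
G1 X0.00 Y3.12 E0.5723
G1 X-2.21 Y2.21 E0.6677
G1 X-3.12 Y0.00 E0.7631

At z = 7.68 mm: the cone contributes a regular 8-gon of circumradius 3.121 (interpolated between r1=6.5 and r2=1 at t=0.614); the cone at (11.5, 4) contributes a regular 8-gon of circumradius 6.887 (interpolated between r1=8 and r2=6.5 at t=0.742); Subtracting the remaining from the first: starting from the cone, the cone at (11.5, 4) misses the remaining region (no effect) — 1 connected region. The outline is a single polygon with 8 vertices. Extrusion per mm of travel: 0.4 × 0.24 / (π × 0.875²) = 0.039912. Accumulating E over each segment gives final E = 0.7631.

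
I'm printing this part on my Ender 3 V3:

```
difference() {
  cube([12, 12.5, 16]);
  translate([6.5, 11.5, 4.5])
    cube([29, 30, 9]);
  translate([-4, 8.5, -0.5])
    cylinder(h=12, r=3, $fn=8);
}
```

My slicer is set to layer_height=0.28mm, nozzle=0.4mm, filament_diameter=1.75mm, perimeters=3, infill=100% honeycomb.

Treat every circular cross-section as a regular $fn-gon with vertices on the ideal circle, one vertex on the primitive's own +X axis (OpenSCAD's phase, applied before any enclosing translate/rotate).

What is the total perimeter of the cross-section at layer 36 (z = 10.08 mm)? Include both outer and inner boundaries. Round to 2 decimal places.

49.00 mm

At z = 10.08 mm: the cube is present — its section is the full 12×12.5 rectangle (perimeter 49.00 mm); the 29×30 cube at (6.5, 11.5) contributes its full rectangle (perimeter 118.00 mm); the r=3 cylinder at (-4, 8.5) gives a regular 8-gon of circumradius 3 (constant along its height) (perimeter = 2·8·3.000·sin(180°/8) = 18.37 mm); After the difference (first − rest): starting from the 12×12.5 cube, the 29×30 cube at (6.5, 11.5) partially overlaps it — only the 5.50 mm² overlap (of its 870.00 mm²) is removed, clipping the outline; the r=3 cylinder at (-4, 8.5) misses the remaining region (no effect) — boundary = 49.00 mm. Overall, the cross-section is a single solid region. Total boundary length (outer) = 49.00 mm.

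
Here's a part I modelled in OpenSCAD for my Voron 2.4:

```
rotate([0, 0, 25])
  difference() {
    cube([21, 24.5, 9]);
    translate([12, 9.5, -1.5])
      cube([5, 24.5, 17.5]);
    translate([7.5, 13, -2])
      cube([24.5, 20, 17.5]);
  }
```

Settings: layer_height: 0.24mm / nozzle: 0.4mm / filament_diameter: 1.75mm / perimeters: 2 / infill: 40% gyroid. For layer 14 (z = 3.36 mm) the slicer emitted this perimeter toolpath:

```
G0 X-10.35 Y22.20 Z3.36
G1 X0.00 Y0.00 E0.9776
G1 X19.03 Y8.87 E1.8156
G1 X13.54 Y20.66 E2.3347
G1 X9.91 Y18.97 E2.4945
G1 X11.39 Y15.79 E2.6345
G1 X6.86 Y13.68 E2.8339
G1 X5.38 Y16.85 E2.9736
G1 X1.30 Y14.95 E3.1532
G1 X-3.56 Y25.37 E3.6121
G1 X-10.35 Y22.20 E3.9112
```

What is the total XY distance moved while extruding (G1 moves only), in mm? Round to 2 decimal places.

Sum the Euclidean lengths of each G1 segment: total = 97.99 mm.

97.99 mm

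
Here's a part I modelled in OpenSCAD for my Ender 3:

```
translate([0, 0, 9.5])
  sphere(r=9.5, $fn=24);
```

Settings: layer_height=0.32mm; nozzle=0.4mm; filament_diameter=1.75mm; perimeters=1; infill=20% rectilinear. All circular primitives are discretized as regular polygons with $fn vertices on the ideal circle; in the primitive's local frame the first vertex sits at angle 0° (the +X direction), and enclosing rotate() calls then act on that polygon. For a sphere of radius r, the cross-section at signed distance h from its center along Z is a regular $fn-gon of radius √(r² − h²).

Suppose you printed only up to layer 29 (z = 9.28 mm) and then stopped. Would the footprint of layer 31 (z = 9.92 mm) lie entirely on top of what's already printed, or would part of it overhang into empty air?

entirely on top

Compare the two slices. At z = 9.28: the r=9.5 sphere contributes a regular 24-gon of circumradius √(9.5²−0.22²) = 9.497 (area = (24/2)·9.497²·sin(360°/24) = 280.15 mm²). At z = 9.92: the sphere: section is a regular 24-gon, circumradius = √(r²−h²) = √(9.5²−0.42²) = 9.491 (area = (24/2)·9.491²·sin(360°/24) = 279.75 mm²). Checking containment: the cross-section at z = 9.92 is a subset of the cross-section at z = 9.28.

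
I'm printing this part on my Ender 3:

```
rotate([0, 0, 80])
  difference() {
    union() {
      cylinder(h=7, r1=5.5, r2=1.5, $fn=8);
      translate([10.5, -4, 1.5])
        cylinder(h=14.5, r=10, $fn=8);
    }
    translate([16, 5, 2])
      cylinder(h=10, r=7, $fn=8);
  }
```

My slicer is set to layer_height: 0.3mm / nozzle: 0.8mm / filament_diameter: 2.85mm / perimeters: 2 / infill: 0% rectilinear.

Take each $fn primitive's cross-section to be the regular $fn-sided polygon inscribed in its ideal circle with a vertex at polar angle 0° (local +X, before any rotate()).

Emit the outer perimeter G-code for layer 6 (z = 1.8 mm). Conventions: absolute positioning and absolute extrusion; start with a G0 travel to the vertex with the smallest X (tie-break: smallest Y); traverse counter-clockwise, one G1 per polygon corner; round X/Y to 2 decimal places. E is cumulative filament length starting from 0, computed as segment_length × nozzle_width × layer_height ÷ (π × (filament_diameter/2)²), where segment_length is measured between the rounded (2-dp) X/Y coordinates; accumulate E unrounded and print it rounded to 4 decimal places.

G0 X-4.40 Y0.78 Z1.80
G1 X-3.66 Y-2.56 E0.1287
G1 X-0.78 Y-4.40 E0.2573
G1 X2.56 Y-3.66 E0.3860
G1 X4.40 Y-0.78 E0.5146
G1 X4.26 Y-0.15 E0.5388
G1 X11.50 Y1.45 E0.8178
G1 X15.61 Y7.91 E1.1058
G1 X13.95 Y15.38 E1.3937
G1 X7.50 Y19.49 E1.6814
G1 X0.03 Y17.84 E1.9693
G1 X-4.09 Y11.38 E2.2575
G1 X-2.43 Y3.91 E2.5454
G1 X-2.18 Y3.75 E2.5566
G1 X-2.56 Y3.66 E2.5712
G1 X-4.40 Y0.78 E2.6998

At z = 1.8 mm: the cone contributes a regular 8-gon of circumradius 4.471 (interpolated between r1=5.5 and r2=1.5 at t=0.257); the r=10 cylinder at (10.5, -4) gives a regular 8-gon of circumradius 10 (constant along its height); Merging all regions: the regions partially overlap (shared area 11.86 mm²), so overlapping operands fuse into one piece — 1 connected region; the cylinder at (16, 5) is absent (z outside [2, 12]); Taking the first minus the rest: none of the subtracted shapes is present at this height, so the result so far is unchanged — 1 connected region; (whole slice rotated 80° about Z — lengths, areas and connectivity unchanged). The outline is a single polygon with 15 vertices. Extrusion per mm of travel: 0.8 × 0.3 / (π × 1.425²) = 0.037621. Accumulating E over each segment gives final E = 2.6998.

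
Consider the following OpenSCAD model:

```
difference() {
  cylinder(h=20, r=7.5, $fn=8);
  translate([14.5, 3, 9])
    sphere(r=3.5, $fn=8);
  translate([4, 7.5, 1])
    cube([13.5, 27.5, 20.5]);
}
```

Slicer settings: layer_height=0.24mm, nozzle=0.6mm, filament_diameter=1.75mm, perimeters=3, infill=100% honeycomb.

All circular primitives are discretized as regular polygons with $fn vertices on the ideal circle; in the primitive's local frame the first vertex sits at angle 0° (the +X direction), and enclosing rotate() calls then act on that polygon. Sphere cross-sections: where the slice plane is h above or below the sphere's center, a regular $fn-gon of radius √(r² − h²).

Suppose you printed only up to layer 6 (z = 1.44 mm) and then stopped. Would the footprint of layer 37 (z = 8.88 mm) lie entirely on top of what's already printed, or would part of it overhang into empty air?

entirely on top

Compare the two slices. At z = 1.44: the cylinder: section is a regular 8-gon, circumradius r=7.5 (area = (8/2)·7.500²·sin(360°/8) = 159.10 mm²); the sphere at (14.5, 3) is not intersected at this z (|z−center|=7.560 > r=3.5); the cube at (4, 7.5) is present — its section is the full 13.5×27.5 rectangle (area 371.25 mm²); After the difference (first − rest): starting from the r=7.5 cylinder (159.10 mm²), the 13.5×27.5 cube at (4, 7.5) misses the remaining region (no effect) — area = 159.10 mm². At z = 8.88: the r=7.5 cylinder contributes a regular 8-gon of circumradius 7.5 (area = (8/2)·7.500²·sin(360°/8) = 159.10 mm²); the r=3.5 sphere at (14.5, 3) slices to a regular 8-gon of circumradius 3.498 (√(r²−h²) with h=0.12 from center) (area = (8/2)·3.498²·sin(360°/8) = 34.61 mm²); the 13.5×27.5 cube at (4, 7.5) contributes its full rectangle (area 371.25 mm²); After the difference (first − rest): starting from the r=7.5 cylinder (159.10 mm²), the r=3.5 sphere at (14.5, 3) misses the remaining region (no effect); the 13.5×27.5 cube at (4, 7.5) misses the remaining region (no effect) — area = 159.10 mm². Checking containment: the cross-section at z = 8.88 is a subset of the cross-section at z = 1.44.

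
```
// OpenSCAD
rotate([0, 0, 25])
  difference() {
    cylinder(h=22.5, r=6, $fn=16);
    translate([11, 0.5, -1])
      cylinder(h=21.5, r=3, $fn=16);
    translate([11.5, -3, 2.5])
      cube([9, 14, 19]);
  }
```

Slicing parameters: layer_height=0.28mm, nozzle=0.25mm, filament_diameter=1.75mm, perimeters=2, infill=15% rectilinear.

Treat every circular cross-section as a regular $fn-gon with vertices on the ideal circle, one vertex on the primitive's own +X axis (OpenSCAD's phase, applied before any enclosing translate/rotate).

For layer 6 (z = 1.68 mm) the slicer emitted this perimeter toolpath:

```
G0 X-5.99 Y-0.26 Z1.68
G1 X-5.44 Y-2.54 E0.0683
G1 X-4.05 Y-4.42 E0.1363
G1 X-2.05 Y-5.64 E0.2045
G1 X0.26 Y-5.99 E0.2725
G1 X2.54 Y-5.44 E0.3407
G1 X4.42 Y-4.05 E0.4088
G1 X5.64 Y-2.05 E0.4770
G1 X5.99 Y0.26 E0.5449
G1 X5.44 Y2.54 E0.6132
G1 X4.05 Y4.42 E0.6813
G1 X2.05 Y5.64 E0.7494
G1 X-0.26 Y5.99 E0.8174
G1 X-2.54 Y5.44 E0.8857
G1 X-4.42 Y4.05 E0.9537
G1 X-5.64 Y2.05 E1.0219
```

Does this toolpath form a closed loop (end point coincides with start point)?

Start point (G0): (-5.99, -0.26). End point (last G1): the path does not return to the start — open.

no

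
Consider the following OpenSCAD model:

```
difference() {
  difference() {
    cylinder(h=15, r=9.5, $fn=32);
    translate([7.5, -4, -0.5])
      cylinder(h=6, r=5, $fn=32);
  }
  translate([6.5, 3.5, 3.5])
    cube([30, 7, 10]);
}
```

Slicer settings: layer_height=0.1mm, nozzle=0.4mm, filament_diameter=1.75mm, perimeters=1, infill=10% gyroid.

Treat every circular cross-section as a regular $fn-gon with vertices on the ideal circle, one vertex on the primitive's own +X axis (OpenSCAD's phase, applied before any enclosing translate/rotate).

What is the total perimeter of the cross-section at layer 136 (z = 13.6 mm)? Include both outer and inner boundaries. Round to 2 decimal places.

At z = 13.6 mm: the r=9.5 cylinder gives a regular 32-gon of circumradius 9.5 (constant along its height) (perimeter = 2·32·9.500·sin(180°/32) = 59.59 mm); the cylinder at (7.5, -4) does not reach this height (z outside [-0.5, 5.5]); Subtracting the remaining from the first: none of the subtracted shapes is present at this height, so the r=9.5 cylinder is unchanged — boundary = 59.59 mm; the cube at (6.5, 3.5) is absent (z outside [3.5, 13.5]); Subtracting the remaining from the first: none of the subtracted shapes is present at this height, so that combined region is unchanged — boundary = 59.59 mm. Overall, the cross-section is a single solid region. Total boundary length (outer) = 59.59 mm.

59.59 mm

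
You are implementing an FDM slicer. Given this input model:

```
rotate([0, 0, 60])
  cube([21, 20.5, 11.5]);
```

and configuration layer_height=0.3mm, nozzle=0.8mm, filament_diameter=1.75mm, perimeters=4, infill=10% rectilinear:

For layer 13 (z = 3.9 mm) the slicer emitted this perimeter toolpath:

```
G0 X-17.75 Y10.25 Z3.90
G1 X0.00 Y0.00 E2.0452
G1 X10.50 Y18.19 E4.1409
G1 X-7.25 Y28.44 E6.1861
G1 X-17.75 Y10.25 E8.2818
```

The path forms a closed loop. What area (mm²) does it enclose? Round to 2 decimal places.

Apply the shoelace formula to the sequence of (X, Y) vertices; enclosed area = 430.50 mm².

430.50 mm²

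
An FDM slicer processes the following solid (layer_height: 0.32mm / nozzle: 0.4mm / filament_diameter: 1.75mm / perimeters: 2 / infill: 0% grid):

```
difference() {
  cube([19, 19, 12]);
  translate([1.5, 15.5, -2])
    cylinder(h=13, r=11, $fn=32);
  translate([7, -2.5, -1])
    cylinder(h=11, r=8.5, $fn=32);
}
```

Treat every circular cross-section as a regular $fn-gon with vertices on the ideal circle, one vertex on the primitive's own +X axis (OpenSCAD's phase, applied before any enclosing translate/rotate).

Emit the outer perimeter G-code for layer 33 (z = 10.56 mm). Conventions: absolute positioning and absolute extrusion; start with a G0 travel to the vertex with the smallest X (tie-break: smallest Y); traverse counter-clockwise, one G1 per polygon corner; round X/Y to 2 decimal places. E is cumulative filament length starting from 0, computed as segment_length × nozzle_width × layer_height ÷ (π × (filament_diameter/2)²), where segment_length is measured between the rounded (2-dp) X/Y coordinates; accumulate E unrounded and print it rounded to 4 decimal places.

At z = 10.56 mm: the cube (footprint 19×19) is included at this height; the cylinder at (1.5, 15.5): section is a regular 32-gon, circumradius r=11; the cylinder at (7, -2.5) does not reach this height (z outside [-1, 10]); Subtracting the remaining from the first: starting from the 19×19 cube, the r=11 cylinder at (1.5, 15.5) partially overlaps it — only the 153.77 mm² overlap (of its 377.69 mm²) is removed, clipping the outline — 1 connected region. The outline is a single polygon with 15 vertices. Extrusion per mm of travel: 0.4 × 0.32 / (π × 0.875²) = 0.053216. Accumulating E over each segment gives final E = 3.8369.

G0 X0.00 Y0.00 Z10.56
G1 X19.00 Y0.00 E1.0111
G1 X19.00 Y19.00 E2.0222
G1 X11.88 Y19.00 E2.4011
G1 X12.29 Y17.65 E2.4762
G1 X12.50 Y15.50 E2.5912
G1 X12.29 Y13.35 E2.7061
G1 X11.66 Y11.29 E2.8208
G1 X10.65 Y9.39 E2.9353
G1 X9.28 Y7.72 E3.0502
G1 X7.61 Y6.35 E3.1652
G1 X5.71 Y5.34 E3.2797
G1 X3.65 Y4.71 E3.3943
G1 X1.50 Y4.50 E3.5093
G1 X0.00 Y4.65 E3.5895
G1 X0.00 Y0.00 E3.8369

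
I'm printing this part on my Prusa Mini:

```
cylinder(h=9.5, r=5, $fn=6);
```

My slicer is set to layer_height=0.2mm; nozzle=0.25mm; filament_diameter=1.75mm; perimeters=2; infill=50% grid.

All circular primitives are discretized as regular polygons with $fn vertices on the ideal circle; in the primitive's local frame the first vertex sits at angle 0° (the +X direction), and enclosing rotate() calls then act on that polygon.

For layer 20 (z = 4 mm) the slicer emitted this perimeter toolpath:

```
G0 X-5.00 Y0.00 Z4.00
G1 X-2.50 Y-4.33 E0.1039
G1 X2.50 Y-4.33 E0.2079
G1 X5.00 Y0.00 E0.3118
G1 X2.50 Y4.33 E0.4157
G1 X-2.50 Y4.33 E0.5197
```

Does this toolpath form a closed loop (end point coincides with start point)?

no

Start point (G0): (-5.00, 0.00). End point (last G1): the path does not return to the start — open.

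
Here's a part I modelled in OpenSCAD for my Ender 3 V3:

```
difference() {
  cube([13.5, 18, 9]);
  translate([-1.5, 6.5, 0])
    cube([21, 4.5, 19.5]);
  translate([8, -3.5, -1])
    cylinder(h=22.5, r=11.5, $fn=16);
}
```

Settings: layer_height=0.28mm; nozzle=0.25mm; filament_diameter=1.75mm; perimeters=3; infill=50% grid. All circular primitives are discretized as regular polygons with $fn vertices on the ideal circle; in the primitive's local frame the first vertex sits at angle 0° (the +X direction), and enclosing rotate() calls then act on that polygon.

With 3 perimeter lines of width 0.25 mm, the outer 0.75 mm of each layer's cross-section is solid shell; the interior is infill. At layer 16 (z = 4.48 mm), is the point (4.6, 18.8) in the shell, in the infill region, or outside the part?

At z = 4.48 mm: the cube (footprint 13.5×18) is included at this height; the cube at (-1.5, 6.5) (footprint 21×4.5) is included at this height; the r=11.5 cylinder at (8, -3.5) contributes a regular 16-gon of circumradius 11.5; Taking the first minus the rest: starting from the 13.5×18 cube, the 21×4.5 cube at (-1.5, 6.5) partially overlaps it — only the 60.75 mm² overlap (of its 94.50 mm²) is removed, clipping the outline; the r=11.5 cylinder at (8, -3.5) partially overlaps it — only the 85.37 mm² overlap (of its 404.88 mm²) is removed, clipping the outline — 3 connected regions. Overall, the cross-section has 3 separate islands. The nearest boundary edge runs (0.00, 18.00)→(13.50, 18.00); distance from the point to it = 0.80 mm. The point is not inside any of the regions above, so it lies outside the cross-section (0.80 mm from the nearest boundary).

outside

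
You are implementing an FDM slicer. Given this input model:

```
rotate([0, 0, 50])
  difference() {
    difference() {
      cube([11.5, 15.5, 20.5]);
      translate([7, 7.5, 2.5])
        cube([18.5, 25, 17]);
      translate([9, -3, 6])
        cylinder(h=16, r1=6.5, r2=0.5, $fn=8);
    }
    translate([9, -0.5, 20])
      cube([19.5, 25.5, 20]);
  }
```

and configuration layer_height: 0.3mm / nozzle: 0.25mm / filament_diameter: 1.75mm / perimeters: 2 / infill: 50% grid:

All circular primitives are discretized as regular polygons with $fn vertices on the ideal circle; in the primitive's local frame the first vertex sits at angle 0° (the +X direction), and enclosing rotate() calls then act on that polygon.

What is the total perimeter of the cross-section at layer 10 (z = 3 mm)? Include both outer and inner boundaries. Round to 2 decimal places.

54.00 mm

At z = 3 mm: the cube is present — its section is the full 11.5×15.5 rectangle (perimeter 54.00 mm); the cube at (7, 7.5) is present — its section is the full 18.5×25 rectangle (perimeter 87.00 mm); the cone at (9, -3) is not intersected at this z (z outside [6, 22]); After the difference (first − rest): starting from the 11.5×15.5 cube, the 18.5×25 cube at (7, 7.5) partially overlaps it — only the 36.00 mm² overlap (of its 462.50 mm²) is removed, clipping the outline — boundary = 54.00 mm; the cube at (9, -0.5) does not reach this height (z outside [20, 40]); After the difference (first − rest): none of the subtracted shapes is present at this height, so the result so far is unchanged — boundary = 54.00 mm; (whole slice rotated 50° about Z — lengths, areas and connectivity unchanged). Overall, the cross-section is a single solid region. Total boundary length (outer) = 54.00 mm.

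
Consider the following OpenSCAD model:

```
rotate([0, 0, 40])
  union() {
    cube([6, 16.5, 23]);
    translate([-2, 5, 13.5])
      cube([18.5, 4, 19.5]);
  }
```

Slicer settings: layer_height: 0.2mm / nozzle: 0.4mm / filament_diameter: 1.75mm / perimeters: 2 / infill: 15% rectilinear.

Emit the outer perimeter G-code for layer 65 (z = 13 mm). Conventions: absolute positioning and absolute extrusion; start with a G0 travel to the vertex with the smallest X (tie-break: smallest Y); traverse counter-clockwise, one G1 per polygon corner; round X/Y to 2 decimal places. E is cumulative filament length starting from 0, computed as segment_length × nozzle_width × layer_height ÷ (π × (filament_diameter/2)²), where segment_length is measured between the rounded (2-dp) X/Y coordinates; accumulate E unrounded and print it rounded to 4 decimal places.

At z = 13 mm: the cube (footprint 6×16.5) is included at this height; the cube at (-2, 5) is not intersected at this z (z outside [13.5, 33]); Taking the union: only the 6×16.5 cube is present, so the union is just that shape — 1 connected region; (rotated 40° about Z; rotation is an isometry so areas/perimeters/island counts are preserved). The outline is a single polygon with 4 vertices. Extrusion per mm of travel: 0.4 × 0.2 / (π × 0.875²) = 0.033260. Accumulating E over each segment gives final E = 1.4972.

G0 X-10.61 Y12.64 Z13.00
G1 X0.00 Y0.00 E0.5489
G1 X4.60 Y3.86 E0.7486
G1 X-6.01 Y16.50 E1.2975
G1 X-10.61 Y12.64 E1.4972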